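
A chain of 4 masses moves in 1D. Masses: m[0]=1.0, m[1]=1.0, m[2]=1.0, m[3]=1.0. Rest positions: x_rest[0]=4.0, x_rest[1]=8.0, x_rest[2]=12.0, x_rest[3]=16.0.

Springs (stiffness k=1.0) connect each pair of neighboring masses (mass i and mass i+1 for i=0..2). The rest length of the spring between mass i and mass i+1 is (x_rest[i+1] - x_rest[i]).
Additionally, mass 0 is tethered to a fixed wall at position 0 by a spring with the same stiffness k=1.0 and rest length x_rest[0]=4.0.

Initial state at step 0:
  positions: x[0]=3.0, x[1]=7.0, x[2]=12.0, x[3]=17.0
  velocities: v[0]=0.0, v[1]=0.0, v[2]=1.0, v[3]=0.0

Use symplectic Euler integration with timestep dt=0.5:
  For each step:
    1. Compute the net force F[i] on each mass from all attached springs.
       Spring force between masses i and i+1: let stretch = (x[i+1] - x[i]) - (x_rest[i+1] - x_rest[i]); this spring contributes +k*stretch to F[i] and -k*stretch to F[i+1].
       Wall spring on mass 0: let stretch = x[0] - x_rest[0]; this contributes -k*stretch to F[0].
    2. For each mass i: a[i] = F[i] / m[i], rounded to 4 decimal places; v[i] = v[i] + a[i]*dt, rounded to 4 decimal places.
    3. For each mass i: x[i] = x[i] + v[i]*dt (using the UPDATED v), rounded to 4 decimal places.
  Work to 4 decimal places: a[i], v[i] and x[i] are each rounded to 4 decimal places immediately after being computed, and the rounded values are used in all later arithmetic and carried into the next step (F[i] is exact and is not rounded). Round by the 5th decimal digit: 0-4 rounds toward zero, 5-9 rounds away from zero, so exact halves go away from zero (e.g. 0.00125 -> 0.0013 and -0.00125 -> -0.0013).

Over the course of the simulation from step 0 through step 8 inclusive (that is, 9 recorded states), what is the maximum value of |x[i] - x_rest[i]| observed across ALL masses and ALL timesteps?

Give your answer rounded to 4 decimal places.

Step 0: x=[3.0000 7.0000 12.0000 17.0000] v=[0.0000 0.0000 1.0000 0.0000]
Step 1: x=[3.2500 7.2500 12.5000 16.7500] v=[0.5000 0.5000 1.0000 -0.5000]
Step 2: x=[3.6875 7.8125 12.7500 16.4375] v=[0.8750 1.1250 0.5000 -0.6250]
Step 3: x=[4.2344 8.5782 12.6875 16.2031] v=[1.0938 1.5313 -0.1250 -0.4688]
Step 4: x=[4.8087 9.2853 12.4766 16.0898] v=[1.1485 1.4141 -0.4219 -0.2266]
Step 5: x=[5.3000 9.6711 12.3711 16.0732] v=[0.9825 0.7715 -0.2110 -0.0332]
Step 6: x=[5.5591 9.6391 12.5162 16.1311] v=[0.5181 -0.0641 0.2901 0.1158]
Step 7: x=[5.4484 9.3063 12.8457 16.2853] v=[-0.2215 -0.6656 0.6590 0.3084]
Step 8: x=[4.9400 8.8939 13.1503 16.5796] v=[-1.0168 -0.8249 0.6091 0.5886]
Max displacement = 1.6711

Answer: 1.6711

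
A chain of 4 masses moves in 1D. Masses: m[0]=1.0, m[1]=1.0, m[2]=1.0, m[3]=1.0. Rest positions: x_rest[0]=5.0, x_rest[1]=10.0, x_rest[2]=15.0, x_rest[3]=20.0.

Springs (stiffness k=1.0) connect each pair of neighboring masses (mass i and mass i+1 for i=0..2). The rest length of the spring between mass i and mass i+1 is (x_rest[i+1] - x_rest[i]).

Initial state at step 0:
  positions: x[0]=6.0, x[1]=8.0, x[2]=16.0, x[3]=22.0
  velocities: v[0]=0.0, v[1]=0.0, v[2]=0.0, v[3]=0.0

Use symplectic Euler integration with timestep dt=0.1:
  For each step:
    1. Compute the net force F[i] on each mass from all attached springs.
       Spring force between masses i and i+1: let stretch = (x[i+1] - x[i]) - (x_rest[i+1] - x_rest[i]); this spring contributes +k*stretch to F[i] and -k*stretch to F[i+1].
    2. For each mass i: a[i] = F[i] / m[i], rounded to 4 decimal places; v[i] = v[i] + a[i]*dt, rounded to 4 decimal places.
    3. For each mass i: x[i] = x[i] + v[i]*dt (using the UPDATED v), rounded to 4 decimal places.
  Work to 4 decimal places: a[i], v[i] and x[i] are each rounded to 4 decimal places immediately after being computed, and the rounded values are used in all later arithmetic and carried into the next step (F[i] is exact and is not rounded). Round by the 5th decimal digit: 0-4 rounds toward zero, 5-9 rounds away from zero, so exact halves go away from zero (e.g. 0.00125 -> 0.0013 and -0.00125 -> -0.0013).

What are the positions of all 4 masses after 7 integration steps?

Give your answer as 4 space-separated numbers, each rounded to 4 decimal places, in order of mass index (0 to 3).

Answer: 5.2681 9.4766 15.5461 21.7095

Derivation:
Step 0: x=[6.0000 8.0000 16.0000 22.0000] v=[0.0000 0.0000 0.0000 0.0000]
Step 1: x=[5.9700 8.0600 15.9800 21.9900] v=[-0.3000 0.6000 -0.2000 -0.1000]
Step 2: x=[5.9109 8.1783 15.9409 21.9699] v=[-0.5910 1.1830 -0.3910 -0.2010]
Step 3: x=[5.8245 8.3516 15.8845 21.9395] v=[-0.8643 1.7325 -0.5644 -0.3039]
Step 4: x=[5.7133 8.5749 15.8133 21.8986] v=[-1.1116 2.2331 -0.7122 -0.4094]
Step 5: x=[5.5808 8.8420 15.7306 21.8468] v=[-1.3254 2.6708 -0.8275 -0.5179]
Step 6: x=[5.4309 9.1454 15.6401 21.7839] v=[-1.4993 3.0335 -0.9047 -0.6295]
Step 7: x=[5.2681 9.4766 15.5461 21.7095] v=[-1.6279 3.3115 -0.9398 -0.7439]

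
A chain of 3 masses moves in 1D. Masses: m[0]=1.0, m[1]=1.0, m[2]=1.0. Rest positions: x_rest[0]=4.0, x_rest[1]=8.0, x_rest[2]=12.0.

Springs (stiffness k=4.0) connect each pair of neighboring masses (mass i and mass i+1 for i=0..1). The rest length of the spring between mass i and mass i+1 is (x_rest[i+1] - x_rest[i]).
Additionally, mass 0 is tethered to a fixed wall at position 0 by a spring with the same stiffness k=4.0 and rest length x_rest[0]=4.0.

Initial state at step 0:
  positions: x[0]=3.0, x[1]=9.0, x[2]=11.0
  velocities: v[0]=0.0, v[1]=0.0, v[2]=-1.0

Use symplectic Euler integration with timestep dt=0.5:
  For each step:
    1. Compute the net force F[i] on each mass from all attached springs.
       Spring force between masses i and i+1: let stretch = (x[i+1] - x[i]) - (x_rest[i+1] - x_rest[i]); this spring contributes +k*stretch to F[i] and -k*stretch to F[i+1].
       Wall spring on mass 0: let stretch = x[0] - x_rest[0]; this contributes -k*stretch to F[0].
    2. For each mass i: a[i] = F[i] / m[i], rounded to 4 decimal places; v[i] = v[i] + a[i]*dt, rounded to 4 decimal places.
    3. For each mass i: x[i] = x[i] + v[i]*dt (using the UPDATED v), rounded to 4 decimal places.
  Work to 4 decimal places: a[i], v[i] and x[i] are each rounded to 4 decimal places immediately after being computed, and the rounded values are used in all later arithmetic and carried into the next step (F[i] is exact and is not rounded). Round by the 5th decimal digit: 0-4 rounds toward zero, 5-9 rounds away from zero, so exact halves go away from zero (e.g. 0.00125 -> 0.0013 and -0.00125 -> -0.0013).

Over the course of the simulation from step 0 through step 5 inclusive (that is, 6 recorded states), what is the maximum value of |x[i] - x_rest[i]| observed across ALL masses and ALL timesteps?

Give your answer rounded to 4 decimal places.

Answer: 3.0000

Derivation:
Step 0: x=[3.0000 9.0000 11.0000] v=[0.0000 0.0000 -1.0000]
Step 1: x=[6.0000 5.0000 12.5000] v=[6.0000 -8.0000 3.0000]
Step 2: x=[2.0000 9.5000 10.5000] v=[-8.0000 9.0000 -4.0000]
Step 3: x=[3.5000 7.5000 11.5000] v=[3.0000 -4.0000 2.0000]
Step 4: x=[5.5000 5.5000 12.5000] v=[4.0000 -4.0000 2.0000]
Step 5: x=[2.0000 10.5000 10.5000] v=[-7.0000 10.0000 -4.0000]
Max displacement = 3.0000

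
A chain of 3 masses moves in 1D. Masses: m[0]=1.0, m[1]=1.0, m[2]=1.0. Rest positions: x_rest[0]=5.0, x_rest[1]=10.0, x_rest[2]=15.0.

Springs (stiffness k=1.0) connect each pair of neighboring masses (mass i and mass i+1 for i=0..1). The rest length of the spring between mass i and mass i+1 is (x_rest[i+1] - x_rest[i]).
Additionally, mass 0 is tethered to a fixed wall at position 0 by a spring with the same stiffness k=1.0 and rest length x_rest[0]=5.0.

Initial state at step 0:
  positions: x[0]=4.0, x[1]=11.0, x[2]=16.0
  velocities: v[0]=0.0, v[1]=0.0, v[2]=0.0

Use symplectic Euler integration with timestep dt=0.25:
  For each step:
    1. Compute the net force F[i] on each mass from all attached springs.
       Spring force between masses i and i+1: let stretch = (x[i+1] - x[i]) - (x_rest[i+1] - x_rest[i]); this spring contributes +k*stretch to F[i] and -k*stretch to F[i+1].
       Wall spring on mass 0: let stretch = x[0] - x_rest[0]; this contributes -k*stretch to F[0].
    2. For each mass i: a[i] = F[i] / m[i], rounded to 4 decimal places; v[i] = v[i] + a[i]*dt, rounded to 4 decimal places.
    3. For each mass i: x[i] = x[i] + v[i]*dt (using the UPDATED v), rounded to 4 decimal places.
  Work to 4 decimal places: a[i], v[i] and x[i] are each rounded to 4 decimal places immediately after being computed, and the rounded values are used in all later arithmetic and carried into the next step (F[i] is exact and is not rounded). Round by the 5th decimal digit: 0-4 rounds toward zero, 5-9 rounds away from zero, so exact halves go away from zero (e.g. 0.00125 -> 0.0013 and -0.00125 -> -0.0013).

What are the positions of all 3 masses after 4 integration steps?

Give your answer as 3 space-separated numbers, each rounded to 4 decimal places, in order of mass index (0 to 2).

Step 0: x=[4.0000 11.0000 16.0000] v=[0.0000 0.0000 0.0000]
Step 1: x=[4.1875 10.8750 16.0000] v=[0.7500 -0.5000 0.0000]
Step 2: x=[4.5313 10.6524 15.9922] v=[1.3750 -0.8906 -0.0313]
Step 3: x=[4.9744 10.3809 15.9631] v=[1.7725 -1.0859 -0.1163]
Step 4: x=[5.4445 10.1204 15.8976] v=[1.8805 -1.0420 -0.2619]

Answer: 5.4445 10.1204 15.8976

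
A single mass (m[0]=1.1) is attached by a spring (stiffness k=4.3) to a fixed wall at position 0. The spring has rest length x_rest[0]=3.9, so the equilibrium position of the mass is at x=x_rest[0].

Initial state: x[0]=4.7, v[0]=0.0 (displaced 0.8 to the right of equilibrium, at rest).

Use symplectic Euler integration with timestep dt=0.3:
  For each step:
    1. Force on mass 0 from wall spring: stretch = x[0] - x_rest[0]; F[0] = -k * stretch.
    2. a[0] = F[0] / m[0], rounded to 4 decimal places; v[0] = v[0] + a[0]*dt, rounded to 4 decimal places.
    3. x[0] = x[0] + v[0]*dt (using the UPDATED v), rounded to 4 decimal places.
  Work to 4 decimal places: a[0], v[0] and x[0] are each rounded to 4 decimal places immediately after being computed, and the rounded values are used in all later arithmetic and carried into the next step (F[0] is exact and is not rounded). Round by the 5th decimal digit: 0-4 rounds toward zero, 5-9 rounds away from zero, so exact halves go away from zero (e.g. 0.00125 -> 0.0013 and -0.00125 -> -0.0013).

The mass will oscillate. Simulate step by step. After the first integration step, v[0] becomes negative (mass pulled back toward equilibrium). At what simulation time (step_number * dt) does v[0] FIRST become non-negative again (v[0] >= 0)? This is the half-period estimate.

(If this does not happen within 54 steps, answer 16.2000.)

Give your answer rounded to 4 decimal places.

Answer: 1.8000

Derivation:
Step 0: x=[4.7000] v=[0.0000]
Step 1: x=[4.4185] v=[-0.9382]
Step 2: x=[3.9546] v=[-1.5463]
Step 3: x=[3.4715] v=[-1.6103]
Step 4: x=[3.1392] v=[-1.1078]
Step 5: x=[3.0745] v=[-0.2156]
Step 6: x=[3.3003] v=[0.7525]
First v>=0 after going negative at step 6, time=1.8000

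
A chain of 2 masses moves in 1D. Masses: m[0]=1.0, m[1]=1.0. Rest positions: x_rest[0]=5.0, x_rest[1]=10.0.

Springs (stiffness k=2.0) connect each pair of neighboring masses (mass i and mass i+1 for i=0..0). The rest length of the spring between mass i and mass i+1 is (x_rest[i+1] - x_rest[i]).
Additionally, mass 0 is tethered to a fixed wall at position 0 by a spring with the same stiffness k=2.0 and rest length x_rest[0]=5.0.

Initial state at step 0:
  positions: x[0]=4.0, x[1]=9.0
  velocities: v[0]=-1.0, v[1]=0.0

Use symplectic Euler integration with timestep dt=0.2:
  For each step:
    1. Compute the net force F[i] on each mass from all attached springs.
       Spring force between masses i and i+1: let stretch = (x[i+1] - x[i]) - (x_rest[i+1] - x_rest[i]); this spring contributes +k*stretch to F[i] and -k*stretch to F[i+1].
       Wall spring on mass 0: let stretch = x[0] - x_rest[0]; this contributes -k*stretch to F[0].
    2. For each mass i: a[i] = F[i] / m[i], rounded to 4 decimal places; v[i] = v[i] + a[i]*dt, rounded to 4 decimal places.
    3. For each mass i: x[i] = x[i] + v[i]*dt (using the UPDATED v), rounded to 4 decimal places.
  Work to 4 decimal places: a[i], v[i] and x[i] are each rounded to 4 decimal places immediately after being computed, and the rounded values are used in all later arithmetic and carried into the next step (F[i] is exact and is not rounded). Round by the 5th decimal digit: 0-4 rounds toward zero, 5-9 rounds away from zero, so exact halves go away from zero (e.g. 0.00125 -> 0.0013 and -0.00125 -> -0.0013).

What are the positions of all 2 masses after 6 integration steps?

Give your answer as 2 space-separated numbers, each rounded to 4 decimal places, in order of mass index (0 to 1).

Step 0: x=[4.0000 9.0000] v=[-1.0000 0.0000]
Step 1: x=[3.8800 9.0000] v=[-0.6000 0.0000]
Step 2: x=[3.8592 8.9904] v=[-0.1040 -0.0480]
Step 3: x=[3.9402 8.9703] v=[0.4048 -0.1005]
Step 4: x=[4.1084 8.9478] v=[0.8408 -0.1125]
Step 5: x=[4.3350 8.9381] v=[1.1332 -0.0483]
Step 6: x=[4.5831 8.9602] v=[1.2404 0.1105]

Answer: 4.5831 8.9602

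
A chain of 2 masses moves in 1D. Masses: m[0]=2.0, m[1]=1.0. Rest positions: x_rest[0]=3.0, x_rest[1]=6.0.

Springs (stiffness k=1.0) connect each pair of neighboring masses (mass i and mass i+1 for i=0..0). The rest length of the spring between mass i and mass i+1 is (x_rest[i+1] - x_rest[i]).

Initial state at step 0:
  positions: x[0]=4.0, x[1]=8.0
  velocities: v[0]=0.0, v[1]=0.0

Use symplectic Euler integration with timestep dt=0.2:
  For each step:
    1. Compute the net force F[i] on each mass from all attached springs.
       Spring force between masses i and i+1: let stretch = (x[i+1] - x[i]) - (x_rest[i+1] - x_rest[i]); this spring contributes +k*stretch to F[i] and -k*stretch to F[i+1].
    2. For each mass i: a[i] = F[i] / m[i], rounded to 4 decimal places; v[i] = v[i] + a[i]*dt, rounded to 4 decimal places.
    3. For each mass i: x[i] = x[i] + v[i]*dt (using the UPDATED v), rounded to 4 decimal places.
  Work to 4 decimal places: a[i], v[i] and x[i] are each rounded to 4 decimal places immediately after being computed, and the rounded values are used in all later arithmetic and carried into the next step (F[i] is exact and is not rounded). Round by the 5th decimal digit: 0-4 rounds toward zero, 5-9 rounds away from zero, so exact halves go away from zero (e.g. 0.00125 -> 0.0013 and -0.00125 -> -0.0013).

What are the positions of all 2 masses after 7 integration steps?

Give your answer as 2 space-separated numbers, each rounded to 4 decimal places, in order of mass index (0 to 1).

Answer: 4.4233 7.1535

Derivation:
Step 0: x=[4.0000 8.0000] v=[0.0000 0.0000]
Step 1: x=[4.0200 7.9600] v=[0.1000 -0.2000]
Step 2: x=[4.0588 7.8824] v=[0.1940 -0.3880]
Step 3: x=[4.1141 7.7719] v=[0.2764 -0.5527]
Step 4: x=[4.1825 7.6350] v=[0.3422 -0.6843]
Step 5: x=[4.2600 7.4800] v=[0.3875 -0.7748]
Step 6: x=[4.3419 7.3162] v=[0.4095 -0.8188]
Step 7: x=[4.4233 7.1535] v=[0.4069 -0.8137]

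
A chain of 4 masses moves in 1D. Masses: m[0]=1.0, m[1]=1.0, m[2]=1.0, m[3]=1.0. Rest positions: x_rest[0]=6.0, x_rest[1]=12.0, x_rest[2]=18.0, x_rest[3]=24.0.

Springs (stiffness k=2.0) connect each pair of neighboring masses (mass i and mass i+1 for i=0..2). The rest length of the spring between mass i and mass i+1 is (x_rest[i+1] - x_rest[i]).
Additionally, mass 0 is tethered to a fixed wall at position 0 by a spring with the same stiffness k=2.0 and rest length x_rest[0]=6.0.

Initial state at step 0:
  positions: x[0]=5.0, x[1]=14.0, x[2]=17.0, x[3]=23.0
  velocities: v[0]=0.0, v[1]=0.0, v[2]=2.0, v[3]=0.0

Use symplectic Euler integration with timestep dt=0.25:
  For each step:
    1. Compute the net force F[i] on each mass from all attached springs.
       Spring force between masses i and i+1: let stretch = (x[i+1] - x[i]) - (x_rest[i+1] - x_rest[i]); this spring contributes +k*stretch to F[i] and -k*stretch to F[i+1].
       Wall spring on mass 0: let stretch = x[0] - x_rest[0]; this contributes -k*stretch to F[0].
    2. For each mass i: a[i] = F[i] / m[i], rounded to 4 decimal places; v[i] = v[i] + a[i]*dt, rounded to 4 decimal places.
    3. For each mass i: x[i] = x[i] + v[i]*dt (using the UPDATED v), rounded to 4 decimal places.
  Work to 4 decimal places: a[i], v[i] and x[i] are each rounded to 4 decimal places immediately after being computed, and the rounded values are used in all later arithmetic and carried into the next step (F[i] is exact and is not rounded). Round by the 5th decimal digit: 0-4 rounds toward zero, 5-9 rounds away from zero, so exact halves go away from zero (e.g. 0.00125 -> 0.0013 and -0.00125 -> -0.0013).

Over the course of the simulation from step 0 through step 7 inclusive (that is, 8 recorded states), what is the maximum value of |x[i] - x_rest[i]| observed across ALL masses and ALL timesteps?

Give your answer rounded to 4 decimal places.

Step 0: x=[5.0000 14.0000 17.0000 23.0000] v=[0.0000 0.0000 2.0000 0.0000]
Step 1: x=[5.5000 13.2500 17.8750 23.0000] v=[2.0000 -3.0000 3.5000 0.0000]
Step 2: x=[6.2813 12.1094 18.8125 23.1094] v=[3.1250 -4.5625 3.7500 0.4375]
Step 3: x=[7.0059 11.0782 19.4492 23.4317] v=[2.8984 -4.1250 2.5469 1.2891]
Step 4: x=[7.3638 10.5843 19.5374 24.0062] v=[1.4316 -1.9757 0.3527 2.2979]
Step 5: x=[7.2038 10.8070 19.0650 24.7721] v=[-0.6401 0.8906 -1.8895 3.0635]
Step 6: x=[6.5937 11.6115 18.2738 25.5746] v=[-2.4404 3.2180 -3.1650 3.2100]
Step 7: x=[5.7866 12.6216 17.5624 26.2145] v=[-3.2284 4.0403 -2.8458 2.5596]
Max displacement = 2.2145

Answer: 2.2145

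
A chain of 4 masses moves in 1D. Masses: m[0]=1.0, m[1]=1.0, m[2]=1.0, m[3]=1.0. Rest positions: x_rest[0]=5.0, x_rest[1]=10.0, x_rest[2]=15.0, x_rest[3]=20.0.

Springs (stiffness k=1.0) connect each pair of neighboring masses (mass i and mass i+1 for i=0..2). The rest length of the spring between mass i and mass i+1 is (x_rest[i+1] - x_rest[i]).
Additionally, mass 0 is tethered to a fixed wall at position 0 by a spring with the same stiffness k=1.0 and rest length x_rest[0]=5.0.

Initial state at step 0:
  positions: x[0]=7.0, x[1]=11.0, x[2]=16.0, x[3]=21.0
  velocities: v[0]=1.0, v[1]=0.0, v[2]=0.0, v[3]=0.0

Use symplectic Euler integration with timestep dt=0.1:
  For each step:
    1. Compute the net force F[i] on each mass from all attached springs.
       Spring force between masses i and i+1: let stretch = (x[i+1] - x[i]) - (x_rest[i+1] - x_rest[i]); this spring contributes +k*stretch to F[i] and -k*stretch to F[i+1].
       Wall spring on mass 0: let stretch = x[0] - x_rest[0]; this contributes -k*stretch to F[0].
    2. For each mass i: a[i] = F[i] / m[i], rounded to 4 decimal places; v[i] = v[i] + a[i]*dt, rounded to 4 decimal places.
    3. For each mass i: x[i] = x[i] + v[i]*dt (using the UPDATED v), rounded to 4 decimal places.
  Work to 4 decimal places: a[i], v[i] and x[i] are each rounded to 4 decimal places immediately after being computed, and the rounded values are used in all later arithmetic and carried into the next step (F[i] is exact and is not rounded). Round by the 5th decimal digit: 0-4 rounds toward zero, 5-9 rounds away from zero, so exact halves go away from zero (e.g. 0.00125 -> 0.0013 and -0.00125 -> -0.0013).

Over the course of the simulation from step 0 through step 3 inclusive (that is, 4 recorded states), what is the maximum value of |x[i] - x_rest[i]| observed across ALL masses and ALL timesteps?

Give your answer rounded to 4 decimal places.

Answer: 2.1155

Derivation:
Step 0: x=[7.0000 11.0000 16.0000 21.0000] v=[1.0000 0.0000 0.0000 0.0000]
Step 1: x=[7.0700 11.0100 16.0000 21.0000] v=[0.7000 0.1000 0.0000 0.0000]
Step 2: x=[7.1087 11.0305 16.0001 21.0000] v=[0.3870 0.2050 0.0010 0.0000]
Step 3: x=[7.1155 11.0615 16.0005 21.0000] v=[0.0683 0.3098 0.0040 0.0000]
Max displacement = 2.1155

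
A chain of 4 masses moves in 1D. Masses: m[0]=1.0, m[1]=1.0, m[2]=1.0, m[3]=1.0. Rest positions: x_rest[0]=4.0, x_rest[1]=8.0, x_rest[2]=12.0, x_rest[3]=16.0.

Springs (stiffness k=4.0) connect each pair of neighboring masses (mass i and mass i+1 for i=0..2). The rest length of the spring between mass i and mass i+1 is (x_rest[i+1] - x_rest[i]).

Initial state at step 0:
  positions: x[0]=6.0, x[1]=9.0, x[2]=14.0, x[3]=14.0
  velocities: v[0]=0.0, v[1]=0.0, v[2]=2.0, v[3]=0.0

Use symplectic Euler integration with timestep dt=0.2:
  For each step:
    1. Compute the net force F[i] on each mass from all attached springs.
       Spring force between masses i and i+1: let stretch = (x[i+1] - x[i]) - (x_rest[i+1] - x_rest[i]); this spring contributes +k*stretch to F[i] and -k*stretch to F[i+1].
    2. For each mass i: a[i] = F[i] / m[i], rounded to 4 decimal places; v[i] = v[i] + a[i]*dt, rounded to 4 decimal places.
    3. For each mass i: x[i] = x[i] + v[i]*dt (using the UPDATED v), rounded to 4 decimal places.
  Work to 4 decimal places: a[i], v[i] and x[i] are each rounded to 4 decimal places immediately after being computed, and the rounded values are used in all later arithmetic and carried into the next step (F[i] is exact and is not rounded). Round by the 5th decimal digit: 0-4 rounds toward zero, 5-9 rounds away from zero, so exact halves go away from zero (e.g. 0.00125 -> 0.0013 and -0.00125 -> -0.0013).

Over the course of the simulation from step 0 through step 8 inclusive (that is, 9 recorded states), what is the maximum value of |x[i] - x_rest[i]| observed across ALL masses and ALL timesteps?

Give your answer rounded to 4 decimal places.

Answer: 3.2588

Derivation:
Step 0: x=[6.0000 9.0000 14.0000 14.0000] v=[0.0000 0.0000 2.0000 0.0000]
Step 1: x=[5.8400 9.3200 13.6000 14.6400] v=[-0.8000 1.6000 -2.0000 3.2000]
Step 2: x=[5.5968 9.7680 12.6816 15.7536] v=[-1.2160 2.2400 -4.5920 5.5680]
Step 3: x=[5.3810 10.0148 11.7885 17.0157] v=[-1.0790 1.2339 -4.4653 6.3104]
Step 4: x=[5.2666 9.8040 11.4480 18.0814] v=[-0.5720 -1.0542 -1.7025 5.3286]
Step 5: x=[5.2382 9.1302 11.9058 18.7258] v=[-0.1421 -3.3689 2.2890 3.2219]
Step 6: x=[5.1925 8.2778 13.0107 18.9190] v=[-0.2285 -4.2620 5.5245 0.9659]
Step 7: x=[5.0004 7.6890 14.3037 18.8069] v=[-0.9603 -2.9439 6.4648 -0.5607]
Step 8: x=[4.5985 7.7284 15.2588 18.6142] v=[-2.0094 0.1970 4.7756 -0.9633]
Max displacement = 3.2588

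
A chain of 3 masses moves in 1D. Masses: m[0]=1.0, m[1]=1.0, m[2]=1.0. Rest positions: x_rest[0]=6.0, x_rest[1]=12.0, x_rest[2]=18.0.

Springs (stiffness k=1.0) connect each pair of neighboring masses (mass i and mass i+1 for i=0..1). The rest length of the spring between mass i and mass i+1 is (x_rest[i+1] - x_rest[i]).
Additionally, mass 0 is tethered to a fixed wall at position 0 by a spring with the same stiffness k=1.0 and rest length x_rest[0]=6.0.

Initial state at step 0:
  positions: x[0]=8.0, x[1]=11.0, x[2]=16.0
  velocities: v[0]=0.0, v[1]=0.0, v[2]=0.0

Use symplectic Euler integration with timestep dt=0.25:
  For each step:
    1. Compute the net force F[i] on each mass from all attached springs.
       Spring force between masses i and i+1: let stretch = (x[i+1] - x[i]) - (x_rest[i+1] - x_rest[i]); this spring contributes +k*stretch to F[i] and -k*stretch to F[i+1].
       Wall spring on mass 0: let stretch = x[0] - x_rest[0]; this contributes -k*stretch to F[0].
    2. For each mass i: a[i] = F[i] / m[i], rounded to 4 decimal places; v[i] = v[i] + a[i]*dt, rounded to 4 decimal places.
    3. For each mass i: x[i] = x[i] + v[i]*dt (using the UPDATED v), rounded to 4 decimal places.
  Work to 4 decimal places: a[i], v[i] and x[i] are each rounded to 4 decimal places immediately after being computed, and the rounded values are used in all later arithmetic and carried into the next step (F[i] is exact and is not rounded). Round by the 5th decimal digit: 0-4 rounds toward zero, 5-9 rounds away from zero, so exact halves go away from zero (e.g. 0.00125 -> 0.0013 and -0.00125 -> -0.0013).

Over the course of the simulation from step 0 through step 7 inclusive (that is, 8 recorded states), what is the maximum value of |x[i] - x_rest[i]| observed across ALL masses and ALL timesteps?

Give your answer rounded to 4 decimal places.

Step 0: x=[8.0000 11.0000 16.0000] v=[0.0000 0.0000 0.0000]
Step 1: x=[7.6875 11.1250 16.0625] v=[-1.2500 0.5000 0.2500]
Step 2: x=[7.1094 11.3438 16.1914] v=[-2.3125 0.8750 0.5156]
Step 3: x=[6.3516 11.6009 16.3923] v=[-3.0313 1.0283 0.8037]
Step 4: x=[5.5249 11.8294 16.6688] v=[-3.3069 0.9138 1.1059]
Step 5: x=[4.7469 11.9663 17.0178] v=[-3.1120 0.5475 1.3961]
Step 6: x=[4.1234 11.9677 17.4261] v=[-2.4939 0.0055 1.6332]
Step 7: x=[3.7325 11.8200 17.8683] v=[-1.5637 -0.5910 1.7686]
Max displacement = 2.2675

Answer: 2.2675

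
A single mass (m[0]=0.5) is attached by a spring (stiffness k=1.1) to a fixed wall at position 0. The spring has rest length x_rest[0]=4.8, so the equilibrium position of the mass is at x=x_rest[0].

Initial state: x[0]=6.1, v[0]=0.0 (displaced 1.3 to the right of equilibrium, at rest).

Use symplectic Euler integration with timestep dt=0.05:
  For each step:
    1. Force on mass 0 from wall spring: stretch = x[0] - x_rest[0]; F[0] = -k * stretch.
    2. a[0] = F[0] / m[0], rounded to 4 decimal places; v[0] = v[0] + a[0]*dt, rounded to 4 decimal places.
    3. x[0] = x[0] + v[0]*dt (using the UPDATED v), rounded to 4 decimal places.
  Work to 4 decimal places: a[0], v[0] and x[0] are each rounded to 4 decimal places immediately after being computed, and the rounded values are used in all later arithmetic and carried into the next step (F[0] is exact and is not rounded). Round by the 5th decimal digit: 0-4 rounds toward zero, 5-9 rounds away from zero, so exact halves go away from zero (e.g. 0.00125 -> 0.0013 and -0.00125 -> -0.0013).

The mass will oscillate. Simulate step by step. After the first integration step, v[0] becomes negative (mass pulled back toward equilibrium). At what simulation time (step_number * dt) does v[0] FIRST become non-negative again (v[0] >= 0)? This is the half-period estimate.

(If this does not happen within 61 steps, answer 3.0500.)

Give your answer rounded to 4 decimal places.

Step 0: x=[6.1000] v=[0.0000]
Step 1: x=[6.0929] v=[-0.1430]
Step 2: x=[6.0786] v=[-0.2852]
Step 3: x=[6.0573] v=[-0.4258]
Step 4: x=[6.0291] v=[-0.5641]
Step 5: x=[5.9941] v=[-0.6993]
Step 6: x=[5.9526] v=[-0.8307]
Step 7: x=[5.9047] v=[-0.9575]
Step 8: x=[5.8508] v=[-1.0790]
Step 9: x=[5.7911] v=[-1.1946]
Step 10: x=[5.7259] v=[-1.3036]
Step 11: x=[5.6556] v=[-1.4055]
Step 12: x=[5.5806] v=[-1.4996]
Step 13: x=[5.5013] v=[-1.5855]
Step 14: x=[5.4182] v=[-1.6626]
Step 15: x=[5.3317] v=[-1.7306]
Step 16: x=[5.2422] v=[-1.7891]
Step 17: x=[5.1503] v=[-1.8377]
Step 18: x=[5.0565] v=[-1.8762]
Step 19: x=[4.9613] v=[-1.9044]
Step 20: x=[4.8652] v=[-1.9221]
Step 21: x=[4.7687] v=[-1.9293]
Step 22: x=[4.6724] v=[-1.9259]
Step 23: x=[4.5768] v=[-1.9119]
Step 24: x=[4.4824] v=[-1.8874]
Step 25: x=[4.3898] v=[-1.8525]
Step 26: x=[4.2994] v=[-1.8074]
Step 27: x=[4.2118] v=[-1.7523]
Step 28: x=[4.1274] v=[-1.6876]
Step 29: x=[4.0467] v=[-1.6136]
Step 30: x=[3.9702] v=[-1.5307]
Step 31: x=[3.8982] v=[-1.4394]
Step 32: x=[3.8312] v=[-1.3402]
Step 33: x=[3.7695] v=[-1.2336]
Step 34: x=[3.7135] v=[-1.1202]
Step 35: x=[3.6635] v=[-1.0007]
Step 36: x=[3.6197] v=[-0.8757]
Step 37: x=[3.5824] v=[-0.7459]
Step 38: x=[3.5518] v=[-0.6120]
Step 39: x=[3.5281] v=[-0.4747]
Step 40: x=[3.5114] v=[-0.3348]
Step 41: x=[3.5017] v=[-0.1931]
Step 42: x=[3.4992] v=[-0.0503]
Step 43: x=[3.5038] v=[0.0928]
First v>=0 after going negative at step 43, time=2.1500

Answer: 2.1500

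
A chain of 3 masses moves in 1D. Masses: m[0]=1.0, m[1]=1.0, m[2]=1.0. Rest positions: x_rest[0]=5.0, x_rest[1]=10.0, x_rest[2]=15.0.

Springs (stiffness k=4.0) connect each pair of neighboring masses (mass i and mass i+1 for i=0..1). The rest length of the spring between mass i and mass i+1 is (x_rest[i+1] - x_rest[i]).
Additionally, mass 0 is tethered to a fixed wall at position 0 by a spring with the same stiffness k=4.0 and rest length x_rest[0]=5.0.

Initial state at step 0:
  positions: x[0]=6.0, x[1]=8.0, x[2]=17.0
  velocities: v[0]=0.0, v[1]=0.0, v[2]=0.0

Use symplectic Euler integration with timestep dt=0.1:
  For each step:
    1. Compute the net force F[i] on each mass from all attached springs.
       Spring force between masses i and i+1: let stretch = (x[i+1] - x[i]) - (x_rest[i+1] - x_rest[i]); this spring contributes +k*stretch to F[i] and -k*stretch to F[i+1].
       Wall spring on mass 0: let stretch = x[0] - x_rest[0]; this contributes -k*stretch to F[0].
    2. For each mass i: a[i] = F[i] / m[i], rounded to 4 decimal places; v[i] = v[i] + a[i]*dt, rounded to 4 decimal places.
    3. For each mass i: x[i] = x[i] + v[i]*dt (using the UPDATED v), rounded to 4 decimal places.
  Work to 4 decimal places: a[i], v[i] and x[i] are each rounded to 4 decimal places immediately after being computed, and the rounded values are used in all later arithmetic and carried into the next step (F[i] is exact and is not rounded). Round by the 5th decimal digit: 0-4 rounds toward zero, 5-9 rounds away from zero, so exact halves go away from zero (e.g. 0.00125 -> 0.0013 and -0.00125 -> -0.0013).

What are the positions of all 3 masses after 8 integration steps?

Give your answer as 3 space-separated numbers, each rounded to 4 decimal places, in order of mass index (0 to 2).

Answer: 3.9469 12.4930 14.0815

Derivation:
Step 0: x=[6.0000 8.0000 17.0000] v=[0.0000 0.0000 0.0000]
Step 1: x=[5.8400 8.2800 16.8400] v=[-1.6000 2.8000 -1.6000]
Step 2: x=[5.5440 8.8048 16.5376] v=[-2.9600 5.2480 -3.0240]
Step 3: x=[5.1567 9.5085 16.1259] v=[-3.8733 7.0368 -4.1171]
Step 4: x=[4.7372 10.3028 15.6495] v=[-4.1953 7.9430 -4.7641]
Step 5: x=[4.3508 11.0883 15.1592] v=[-3.8639 7.8554 -4.9028]
Step 6: x=[4.0599 11.7672 14.7061] v=[-2.9092 6.7888 -4.5312]
Step 7: x=[3.9149 12.2553 14.3354] v=[-1.4502 4.8814 -3.7068]
Step 8: x=[3.9469 12.4930 14.0815] v=[0.3200 2.3773 -2.5388]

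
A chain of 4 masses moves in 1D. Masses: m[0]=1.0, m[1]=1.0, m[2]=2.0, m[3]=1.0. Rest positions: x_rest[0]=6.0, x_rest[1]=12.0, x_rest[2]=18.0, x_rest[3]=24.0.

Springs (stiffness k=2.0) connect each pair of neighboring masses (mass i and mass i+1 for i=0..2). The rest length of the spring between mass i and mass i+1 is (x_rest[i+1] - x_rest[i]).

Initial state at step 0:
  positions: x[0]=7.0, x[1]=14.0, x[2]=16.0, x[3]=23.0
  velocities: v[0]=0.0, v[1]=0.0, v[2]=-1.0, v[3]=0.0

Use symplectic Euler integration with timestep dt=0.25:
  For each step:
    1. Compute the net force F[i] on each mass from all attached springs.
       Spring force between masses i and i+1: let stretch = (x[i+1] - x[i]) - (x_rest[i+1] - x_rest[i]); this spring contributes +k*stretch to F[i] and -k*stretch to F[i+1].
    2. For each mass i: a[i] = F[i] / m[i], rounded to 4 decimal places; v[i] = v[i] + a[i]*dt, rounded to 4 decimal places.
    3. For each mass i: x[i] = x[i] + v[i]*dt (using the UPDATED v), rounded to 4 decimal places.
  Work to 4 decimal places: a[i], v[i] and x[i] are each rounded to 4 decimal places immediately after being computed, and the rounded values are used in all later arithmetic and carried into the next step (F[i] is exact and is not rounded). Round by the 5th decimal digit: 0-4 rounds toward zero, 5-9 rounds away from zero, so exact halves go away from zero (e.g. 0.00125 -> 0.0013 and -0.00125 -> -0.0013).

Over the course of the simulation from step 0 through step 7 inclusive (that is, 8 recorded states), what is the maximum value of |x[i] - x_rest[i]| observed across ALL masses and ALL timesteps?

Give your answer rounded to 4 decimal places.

Step 0: x=[7.0000 14.0000 16.0000 23.0000] v=[0.0000 0.0000 -1.0000 0.0000]
Step 1: x=[7.1250 13.3750 16.0625 22.8750] v=[0.5000 -2.5000 0.2500 -0.5000]
Step 2: x=[7.2813 12.3047 16.3828 22.6484] v=[0.6250 -4.2813 1.2813 -0.9063]
Step 3: x=[7.3155 11.1162 16.8399 22.3886] v=[0.1367 -4.7540 1.8282 -1.0391]
Step 4: x=[7.0748 10.1681 17.2860 22.1852] v=[-0.9630 -3.7925 1.7845 -0.8135]
Step 5: x=[6.4707 9.7231 17.5935 22.1194] v=[-2.4164 -1.7802 1.2298 -0.2631]
Step 6: x=[5.5232 9.8553 17.6919 22.2379] v=[-3.7902 0.5288 0.3937 0.4740]
Step 7: x=[4.3672 10.4256 17.5847 22.5382] v=[-4.6242 2.2811 -0.4290 1.2010]
Max displacement = 2.2769

Answer: 2.2769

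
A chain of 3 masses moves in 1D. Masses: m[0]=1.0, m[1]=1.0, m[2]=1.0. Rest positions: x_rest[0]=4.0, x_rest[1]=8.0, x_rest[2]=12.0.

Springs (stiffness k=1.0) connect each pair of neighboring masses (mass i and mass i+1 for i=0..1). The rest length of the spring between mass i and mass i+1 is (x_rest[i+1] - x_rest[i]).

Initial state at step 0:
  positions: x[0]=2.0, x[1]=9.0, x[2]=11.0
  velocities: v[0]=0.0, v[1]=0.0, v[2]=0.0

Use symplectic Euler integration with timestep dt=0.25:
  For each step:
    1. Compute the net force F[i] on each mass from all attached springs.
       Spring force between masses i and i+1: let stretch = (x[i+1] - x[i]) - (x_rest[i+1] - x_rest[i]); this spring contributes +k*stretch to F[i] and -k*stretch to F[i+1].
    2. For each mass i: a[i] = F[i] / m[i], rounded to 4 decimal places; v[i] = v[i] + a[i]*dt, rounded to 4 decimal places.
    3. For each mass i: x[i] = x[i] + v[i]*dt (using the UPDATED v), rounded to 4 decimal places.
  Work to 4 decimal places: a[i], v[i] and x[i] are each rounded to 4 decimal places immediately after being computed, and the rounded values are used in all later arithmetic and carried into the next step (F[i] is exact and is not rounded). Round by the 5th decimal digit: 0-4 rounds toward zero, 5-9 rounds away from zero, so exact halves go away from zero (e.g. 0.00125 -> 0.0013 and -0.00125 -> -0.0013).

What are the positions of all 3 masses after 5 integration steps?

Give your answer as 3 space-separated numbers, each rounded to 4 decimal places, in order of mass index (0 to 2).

Answer: 3.8669 6.0739 12.0595

Derivation:
Step 0: x=[2.0000 9.0000 11.0000] v=[0.0000 0.0000 0.0000]
Step 1: x=[2.1875 8.6875 11.1250] v=[0.7500 -1.2500 0.5000]
Step 2: x=[2.5313 8.1211 11.3477] v=[1.3750 -2.2656 0.8906]
Step 3: x=[2.9744 7.4070 11.6187] v=[1.7725 -2.8564 1.0840]
Step 4: x=[3.4446 6.6791 11.8765] v=[1.8807 -2.9116 1.0311]
Step 5: x=[3.8669 6.0739 12.0595] v=[1.6893 -2.4209 0.7318]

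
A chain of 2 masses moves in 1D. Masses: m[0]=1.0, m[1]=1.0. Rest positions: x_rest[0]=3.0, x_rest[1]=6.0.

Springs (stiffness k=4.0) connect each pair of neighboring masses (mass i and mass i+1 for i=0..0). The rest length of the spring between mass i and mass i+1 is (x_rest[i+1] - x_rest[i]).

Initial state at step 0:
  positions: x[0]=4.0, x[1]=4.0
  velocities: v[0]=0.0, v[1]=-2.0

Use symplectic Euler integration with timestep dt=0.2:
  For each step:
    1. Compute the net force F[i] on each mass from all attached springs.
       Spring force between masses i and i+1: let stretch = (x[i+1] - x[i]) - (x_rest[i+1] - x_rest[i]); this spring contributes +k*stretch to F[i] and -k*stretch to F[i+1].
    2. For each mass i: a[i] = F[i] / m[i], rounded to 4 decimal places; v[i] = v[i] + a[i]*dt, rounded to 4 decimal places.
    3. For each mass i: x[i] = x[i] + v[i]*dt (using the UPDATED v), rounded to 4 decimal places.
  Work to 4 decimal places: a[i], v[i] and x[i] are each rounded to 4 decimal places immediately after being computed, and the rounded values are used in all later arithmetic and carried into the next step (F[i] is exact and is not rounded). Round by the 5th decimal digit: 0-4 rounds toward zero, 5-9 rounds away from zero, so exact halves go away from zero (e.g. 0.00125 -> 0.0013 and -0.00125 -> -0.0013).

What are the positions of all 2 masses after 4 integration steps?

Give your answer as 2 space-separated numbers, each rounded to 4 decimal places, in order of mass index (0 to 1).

Answer: 0.6520 5.7480

Derivation:
Step 0: x=[4.0000 4.0000] v=[0.0000 -2.0000]
Step 1: x=[3.5200 4.0800] v=[-2.4000 0.4000]
Step 2: x=[2.6496 4.5504] v=[-4.3520 2.3520]
Step 3: x=[1.6033 5.1967] v=[-5.2314 3.2314]
Step 4: x=[0.6520 5.7480] v=[-4.7567 2.7567]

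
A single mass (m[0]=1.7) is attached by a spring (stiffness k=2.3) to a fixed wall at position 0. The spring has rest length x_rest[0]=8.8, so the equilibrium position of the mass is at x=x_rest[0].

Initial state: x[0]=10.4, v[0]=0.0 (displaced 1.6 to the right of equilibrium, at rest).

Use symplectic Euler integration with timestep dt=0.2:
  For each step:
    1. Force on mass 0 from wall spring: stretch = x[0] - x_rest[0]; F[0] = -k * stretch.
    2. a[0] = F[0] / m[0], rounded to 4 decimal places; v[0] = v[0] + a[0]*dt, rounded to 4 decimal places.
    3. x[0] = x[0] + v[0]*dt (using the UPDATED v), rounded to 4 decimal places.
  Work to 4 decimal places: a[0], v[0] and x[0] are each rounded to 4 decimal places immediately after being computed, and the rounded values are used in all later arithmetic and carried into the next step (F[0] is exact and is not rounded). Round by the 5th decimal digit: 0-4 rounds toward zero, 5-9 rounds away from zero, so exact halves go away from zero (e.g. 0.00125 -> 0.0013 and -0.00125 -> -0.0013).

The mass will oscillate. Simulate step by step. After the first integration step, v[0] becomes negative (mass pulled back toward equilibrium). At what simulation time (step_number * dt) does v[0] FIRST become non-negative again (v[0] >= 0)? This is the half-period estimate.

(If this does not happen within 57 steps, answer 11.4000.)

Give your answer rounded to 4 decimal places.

Step 0: x=[10.4000] v=[0.0000]
Step 1: x=[10.3134] v=[-0.4329]
Step 2: x=[10.1449] v=[-0.8424]
Step 3: x=[9.9036] v=[-1.2063]
Step 4: x=[9.6026] v=[-1.5049]
Step 5: x=[9.2582] v=[-1.7221]
Step 6: x=[8.8890] v=[-1.8461]
Step 7: x=[8.5150] v=[-1.8702]
Step 8: x=[8.1564] v=[-1.7931]
Step 9: x=[7.8326] v=[-1.6189]
Step 10: x=[7.5612] v=[-1.3571]
Step 11: x=[7.3568] v=[-1.0219]
Step 12: x=[7.2305] v=[-0.6314]
Step 13: x=[7.1892] v=[-0.2067]
Step 14: x=[7.2350] v=[0.2292]
First v>=0 after going negative at step 14, time=2.8000

Answer: 2.8000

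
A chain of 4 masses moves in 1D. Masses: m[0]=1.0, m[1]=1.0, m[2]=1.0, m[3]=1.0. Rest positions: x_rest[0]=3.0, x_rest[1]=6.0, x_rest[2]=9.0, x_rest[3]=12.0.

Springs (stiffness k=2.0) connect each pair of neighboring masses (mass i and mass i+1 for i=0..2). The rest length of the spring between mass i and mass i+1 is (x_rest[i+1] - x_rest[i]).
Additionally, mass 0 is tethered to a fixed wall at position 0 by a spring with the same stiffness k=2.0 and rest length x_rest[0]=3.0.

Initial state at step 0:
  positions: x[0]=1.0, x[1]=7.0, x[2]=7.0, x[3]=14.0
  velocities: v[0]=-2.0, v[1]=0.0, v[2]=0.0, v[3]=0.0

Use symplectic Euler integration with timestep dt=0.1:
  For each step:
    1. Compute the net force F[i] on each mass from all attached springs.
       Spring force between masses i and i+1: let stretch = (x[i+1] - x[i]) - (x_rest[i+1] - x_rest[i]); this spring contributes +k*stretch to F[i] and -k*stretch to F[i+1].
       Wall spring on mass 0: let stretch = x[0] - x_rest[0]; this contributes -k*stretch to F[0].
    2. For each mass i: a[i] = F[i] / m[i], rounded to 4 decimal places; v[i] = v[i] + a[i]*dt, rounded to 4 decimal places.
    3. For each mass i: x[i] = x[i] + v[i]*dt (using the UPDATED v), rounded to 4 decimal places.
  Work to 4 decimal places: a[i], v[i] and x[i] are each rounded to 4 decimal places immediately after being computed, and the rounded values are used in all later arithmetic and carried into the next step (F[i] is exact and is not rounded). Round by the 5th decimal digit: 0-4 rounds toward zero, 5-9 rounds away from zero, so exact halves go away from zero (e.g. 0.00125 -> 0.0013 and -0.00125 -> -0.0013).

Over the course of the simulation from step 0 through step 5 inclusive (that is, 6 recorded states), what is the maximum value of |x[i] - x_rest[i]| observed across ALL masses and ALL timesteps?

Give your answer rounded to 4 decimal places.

Answer: 2.1000

Derivation:
Step 0: x=[1.0000 7.0000 7.0000 14.0000] v=[-2.0000 0.0000 0.0000 0.0000]
Step 1: x=[0.9000 6.8800 7.1400 13.9200] v=[-1.0000 -1.2000 1.4000 -0.8000]
Step 2: x=[0.9016 6.6456 7.4104 13.7644] v=[0.0160 -2.3440 2.7040 -1.5560]
Step 3: x=[1.0001 6.3116 7.7926 13.5417] v=[0.9845 -3.3398 3.8218 -2.2268]
Step 4: x=[1.1848 5.9010 8.2601 13.2640] v=[1.8468 -4.1059 4.6754 -2.7766]
Step 5: x=[1.4401 5.4433 8.7805 12.9463] v=[2.5531 -4.5773 5.2044 -3.1774]
Max displacement = 2.1000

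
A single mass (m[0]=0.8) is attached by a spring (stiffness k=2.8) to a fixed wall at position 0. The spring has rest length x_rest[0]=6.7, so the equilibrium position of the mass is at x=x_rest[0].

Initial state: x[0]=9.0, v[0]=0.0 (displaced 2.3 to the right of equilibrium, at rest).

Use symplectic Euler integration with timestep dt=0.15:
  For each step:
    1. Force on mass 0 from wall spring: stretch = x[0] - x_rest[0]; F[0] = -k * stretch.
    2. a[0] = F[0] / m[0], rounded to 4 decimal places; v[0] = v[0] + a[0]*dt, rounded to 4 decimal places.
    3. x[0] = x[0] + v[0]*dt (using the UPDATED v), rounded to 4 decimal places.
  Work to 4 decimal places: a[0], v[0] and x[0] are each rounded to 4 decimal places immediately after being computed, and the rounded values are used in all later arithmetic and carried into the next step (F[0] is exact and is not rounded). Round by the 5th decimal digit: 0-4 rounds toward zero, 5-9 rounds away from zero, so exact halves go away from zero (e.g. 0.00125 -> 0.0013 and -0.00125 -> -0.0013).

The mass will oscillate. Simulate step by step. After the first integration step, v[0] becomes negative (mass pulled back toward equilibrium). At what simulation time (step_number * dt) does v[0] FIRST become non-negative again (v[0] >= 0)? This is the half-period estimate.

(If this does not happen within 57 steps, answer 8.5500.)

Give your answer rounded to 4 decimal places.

Answer: 1.8000

Derivation:
Step 0: x=[9.0000] v=[0.0000]
Step 1: x=[8.8189] v=[-1.2075]
Step 2: x=[8.4709] v=[-2.3199]
Step 3: x=[7.9835] v=[-3.2496]
Step 4: x=[7.3950] v=[-3.9234]
Step 5: x=[6.7518] v=[-4.2883]
Step 6: x=[6.1045] v=[-4.3155]
Step 7: x=[5.5041] v=[-4.0029]
Step 8: x=[4.9979] v=[-3.3750]
Step 9: x=[4.6257] v=[-2.4814]
Step 10: x=[4.4168] v=[-1.3924]
Step 11: x=[4.3877] v=[-0.1937]
Step 12: x=[4.5407] v=[1.0203]
First v>=0 after going negative at step 12, time=1.8000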